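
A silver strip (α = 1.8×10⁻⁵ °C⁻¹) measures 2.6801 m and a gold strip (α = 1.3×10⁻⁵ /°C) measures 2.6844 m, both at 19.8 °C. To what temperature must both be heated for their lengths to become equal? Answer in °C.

T = 342.0 °C

Equal length when α₁L₁ΔT − α₂L₂ΔT = L₂ − L₁ = 4.30×10⁻³ m
α₁L₁ = 4.82418×10⁻⁵, α₂L₂ = 3.48972×10⁻⁵ → Δ(αL) = 1.33446×10⁻⁵ m/K
ΔT = 4.30×10⁻³ / 1.33446×10⁻⁵ = 322.228 K, so T = 19.8 + 322.228 = 342.028 °C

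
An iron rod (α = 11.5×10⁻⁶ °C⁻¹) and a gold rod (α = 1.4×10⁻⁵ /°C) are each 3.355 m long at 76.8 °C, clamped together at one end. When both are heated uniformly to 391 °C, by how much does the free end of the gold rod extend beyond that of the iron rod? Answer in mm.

2.64 mm

ΔT = 314.2 K
iron: ΔL = 11.5×10⁻⁶ × 3.355 m × 314.2 = 1.2123×10⁻² m = 12.123 mm
gold: ΔL = 1.4×10⁻⁵ × 3.355 m × 314.2 = 1.4758×10⁻² m = 14.758 mm
difference = 14.758 − 12.123 = 2.635 mm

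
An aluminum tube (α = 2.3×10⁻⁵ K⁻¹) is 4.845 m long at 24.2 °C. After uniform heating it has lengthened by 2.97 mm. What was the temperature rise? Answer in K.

ΔT = 26.7 K

ΔL = αL₀ΔT ⇒ ΔT = ΔL / (αL₀)
ΔT = 2.97×10⁻³ m / (2.3×10⁻⁵ × 4.845 m) = 26.652 K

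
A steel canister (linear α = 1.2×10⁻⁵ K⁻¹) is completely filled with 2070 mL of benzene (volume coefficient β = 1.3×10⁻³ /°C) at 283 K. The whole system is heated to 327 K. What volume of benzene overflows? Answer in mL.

115 mL

The canister also expands: β_container ≈ 3α = 3.6×10⁻⁵ /K
Net overflow = V₀(β_liq − 3α_cont)ΔT
β − 3α = 1.30×10⁻³ − 3.6×10⁻⁵ = 1.264×10⁻³ /K; ΔT = 44 K
ΔV = 2070 × 1.264×10⁻³ × 44 = 115 mL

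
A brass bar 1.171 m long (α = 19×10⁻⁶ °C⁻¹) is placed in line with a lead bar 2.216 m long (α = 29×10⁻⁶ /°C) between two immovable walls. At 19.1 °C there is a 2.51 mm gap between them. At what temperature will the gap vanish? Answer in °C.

Gap closes when ΔL₁ + ΔL₂ = 2.51 mm = 2.51×10⁻³ m
(α₁L₁ + α₂L₂)ΔT = g
α₁L₁ + α₂L₂ = 19×10⁻⁶×1.171 + 29×10⁻⁶×2.216 = 8.6513×10⁻⁵ m/K
ΔT = 2.51×10⁻³ / 8.6513×10⁻⁵ = 29.013 K
T = 19.1 + 29.013 = 48.113 °C

T = 48.1 °C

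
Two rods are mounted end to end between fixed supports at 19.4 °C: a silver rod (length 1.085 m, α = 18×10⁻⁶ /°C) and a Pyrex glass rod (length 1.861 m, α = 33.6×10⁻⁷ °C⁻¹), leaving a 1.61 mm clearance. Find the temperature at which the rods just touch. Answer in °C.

T = 81.8 °C

α₁L₁ = 1.953×10⁻⁵ m/K, α₂L₂ = 6.25296×10⁻⁶ m/K → total 2.578296×10⁻⁵ m/K
ΔT = g/(α₁L₁+α₂L₂) = 1.61×10⁻³ / 2.578296×10⁻⁵ = 62.444 K
T = 19.4 + 62.444 = 81.844 °C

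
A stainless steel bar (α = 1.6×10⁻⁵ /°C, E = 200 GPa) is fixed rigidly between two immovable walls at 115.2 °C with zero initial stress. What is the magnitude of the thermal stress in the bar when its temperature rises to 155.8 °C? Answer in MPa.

σ = 130 MPa

Fully constrained: the free strain ε = αΔT is blocked, so σ = Eε = EαΔT.
|ΔT| = 40.6 K
σ = 200×10⁹ × 1.6×10⁻⁵ × 40.6 = 1.30×10⁸ Pa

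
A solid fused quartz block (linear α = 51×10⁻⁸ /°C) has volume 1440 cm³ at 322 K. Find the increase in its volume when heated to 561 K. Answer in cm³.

Isotropic solid: β ≈ 3α = 1.5×10⁻⁶ /K; ΔT = 239 K
ΔV = 3αV₀ΔT = 3(51×10⁻⁸)(1440)(239) = 0.527 cm³

ΔV = 0.527 cm³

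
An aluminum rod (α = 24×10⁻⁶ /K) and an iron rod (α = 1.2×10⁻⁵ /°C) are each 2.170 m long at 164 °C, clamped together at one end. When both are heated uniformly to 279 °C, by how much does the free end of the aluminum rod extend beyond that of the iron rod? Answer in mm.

2.99 mm

ΔT = 115 K
aluminum: ΔL = 24×10⁻⁶ × 2.170 m × 115 = 5.9892×10⁻³ m = 5.9892 mm
iron: ΔL = 1.2×10⁻⁵ × 2.170 m × 115 = 2.9946×10⁻³ m = 2.9946 mm
difference = 5.9892 − 2.9946 = 2.9946 mm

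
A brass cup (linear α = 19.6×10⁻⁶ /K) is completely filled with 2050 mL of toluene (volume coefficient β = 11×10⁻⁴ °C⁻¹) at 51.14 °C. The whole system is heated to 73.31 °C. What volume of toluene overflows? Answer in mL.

47.3 mL

The cup also expands: β_container ≈ 3α = 5.88×10⁻⁵ /K
Net overflow = V₀(β_liq − 3α_cont)ΔT
β − 3α = 1.10×10⁻³ − 5.88×10⁻⁵ = 1.0412×10⁻³ /K; ΔT = 22.17 K
ΔV = 2050 × 1.0412×10⁻³ × 22.17 = 47.3 mL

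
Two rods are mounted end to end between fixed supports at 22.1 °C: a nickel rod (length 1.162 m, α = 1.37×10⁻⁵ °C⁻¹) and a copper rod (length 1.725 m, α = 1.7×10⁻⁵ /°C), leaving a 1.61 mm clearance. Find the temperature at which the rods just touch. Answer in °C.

T = 57.7 °C

Gap closes when ΔL₁ + ΔL₂ = 1.61 mm = 1.61×10⁻³ m
(α₁L₁ + α₂L₂)ΔT = g
α₁L₁ + α₂L₂ = 1.37×10⁻⁵×1.162 + 1.7×10⁻⁵×1.725 = 4.52444×10⁻⁵ m/K
ΔT = 1.61×10⁻³ / 4.52444×10⁻⁵ = 35.585 K
T = 22.1 + 35.585 = 57.685 °C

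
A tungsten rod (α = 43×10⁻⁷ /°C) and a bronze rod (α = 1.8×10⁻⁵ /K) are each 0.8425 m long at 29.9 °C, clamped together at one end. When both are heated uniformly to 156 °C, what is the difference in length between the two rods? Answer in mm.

1.46 mm

ΔT = 126.1 K
tungsten: ΔL = 43×10⁻⁷ × 0.8425 m × 126.1 = 4.5683×10⁻⁴ m = 0.45683 mm
bronze: ΔL = 1.8×10⁻⁵ × 0.8425 m × 126.1 = 1.9123×10⁻³ m = 1.9123 mm
difference = 1.9123 − 0.45683 = 1.45547 mm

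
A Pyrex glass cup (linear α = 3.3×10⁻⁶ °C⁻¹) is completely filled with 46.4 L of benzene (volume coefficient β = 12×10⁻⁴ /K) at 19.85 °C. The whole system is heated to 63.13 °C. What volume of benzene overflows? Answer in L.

2.39 L

The cup also expands: β_container ≈ 3α = 9.9×10⁻⁶ /K
Net overflow = V₀(β_liq − 3α_cont)ΔT
β − 3α = 1.20×10⁻³ − 9.9×10⁻⁶ = 1.1901×10⁻³ /K; ΔT = 43.28 K
ΔV = 46.4 × 1.1901×10⁻³ × 43.28 = 2.39 L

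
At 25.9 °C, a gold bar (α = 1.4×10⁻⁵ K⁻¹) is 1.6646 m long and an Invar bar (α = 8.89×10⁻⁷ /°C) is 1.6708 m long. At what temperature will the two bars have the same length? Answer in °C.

T = 310.1 °C

L₁(1 + α₁ΔT) = L₂(1 + α₂ΔT) ⇒ ΔT = (L₂ − L₁)/(α₁L₁ − α₂L₂)
L₂ − L₁ = 1.6708 − 1.6646 = 6.20×10⁻³ m
α₁L₁ − α₂L₂ = 1.4×10⁻⁵×1.6646 − 8.89×10⁻⁷×1.6708 = 2.18190588×10⁻⁵ m/K
ΔT = 6.20×10⁻³ / 2.18190588×10⁻⁵ = 284.155 K
T = 25.9 + 284.155 = 310.055 °C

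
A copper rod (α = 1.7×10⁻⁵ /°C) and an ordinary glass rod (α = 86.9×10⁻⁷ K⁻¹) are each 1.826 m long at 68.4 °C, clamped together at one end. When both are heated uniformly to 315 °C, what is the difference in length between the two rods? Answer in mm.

3.74 mm

ΔT = 246.6 K
copper: ΔL = 1.7×10⁻⁵ × 1.826 m × 246.6 = 7.6550×10⁻³ m = 7.6550 mm
ordinary glass: ΔL = 86.9×10⁻⁷ × 1.826 m × 246.6 = 3.9130×10⁻³ m = 3.9130 mm
difference = 7.6550 − 3.9130 = 3.742 mm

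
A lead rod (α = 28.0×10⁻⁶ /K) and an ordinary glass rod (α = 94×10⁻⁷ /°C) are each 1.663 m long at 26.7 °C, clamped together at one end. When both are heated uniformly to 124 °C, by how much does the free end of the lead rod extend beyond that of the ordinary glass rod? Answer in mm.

3.01 mm

ΔT = 97.3 K
lead: ΔL = 28.0×10⁻⁶ × 1.663 m × 97.3 = 4.5307×10⁻³ m = 4.5307 mm
ordinary glass: ΔL = 94×10⁻⁷ × 1.663 m × 97.3 = 1.5210×10⁻³ m = 1.5210 mm
difference = 4.5307 − 1.5210 = 3.0097 mm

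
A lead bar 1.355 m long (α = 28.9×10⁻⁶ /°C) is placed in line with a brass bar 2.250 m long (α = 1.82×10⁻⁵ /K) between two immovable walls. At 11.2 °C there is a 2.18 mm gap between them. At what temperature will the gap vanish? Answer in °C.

T = 38.4 °C

α₁L₁ = 3.91595×10⁻⁵ m/K, α₂L₂ = 4.095×10⁻⁵ m/K → total 8.01095×10⁻⁵ m/K
ΔT = g/(α₁L₁+α₂L₂) = 2.18×10⁻³ / 8.01095×10⁻⁵ = 27.213 K
T = 11.2 + 27.213 = 38.413 °C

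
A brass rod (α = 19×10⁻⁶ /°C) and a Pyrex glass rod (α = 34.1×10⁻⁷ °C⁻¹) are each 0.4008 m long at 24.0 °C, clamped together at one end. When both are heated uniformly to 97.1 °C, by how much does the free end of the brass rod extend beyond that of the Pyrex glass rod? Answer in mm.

0.457 mm

ΔT = 73.1 K
brass: ΔL = 19×10⁻⁶ × 0.4008 m × 73.1 = 5.5667×10⁻⁴ m = 0.55667 mm
Pyrex glass: ΔL = 34.1×10⁻⁷ × 0.4008 m × 73.1 = 9.9908×10⁻⁵ m = 0.099908 mm
difference = 0.55667 − 0.099908 = 0.456762 mm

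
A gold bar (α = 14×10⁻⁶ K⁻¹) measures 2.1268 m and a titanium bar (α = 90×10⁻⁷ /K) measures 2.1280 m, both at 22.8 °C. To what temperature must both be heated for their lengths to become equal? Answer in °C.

T = 135.8 °C

Equal length when α₁L₁ΔT − α₂L₂ΔT = L₂ − L₁ = 1.20×10⁻³ m
α₁L₁ = 2.97752×10⁻⁵, α₂L₂ = 1.9152×10⁻⁵ → Δ(αL) = 1.06232×10⁻⁵ m/K
ΔT = 1.20×10⁻³ / 1.06232×10⁻⁵ = 112.960 K, so T = 22.8 + 112.960 = 135.760 °C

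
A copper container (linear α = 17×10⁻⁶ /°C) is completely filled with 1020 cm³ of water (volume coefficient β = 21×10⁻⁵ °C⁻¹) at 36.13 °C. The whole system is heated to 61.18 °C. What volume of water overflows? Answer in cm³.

The container also expands: β_container ≈ 3α = 5.1×10⁻⁵ /K
Net overflow = V₀(β_liq − 3α_cont)ΔT
β − 3α = 2.10×10⁻⁴ − 5.1×10⁻⁵ = 1.59×10⁻⁴ /K; ΔT = 25.05 K
ΔV = 1020 × 1.59×10⁻⁴ × 25.05 = 4.06 cm³

4.06 cm³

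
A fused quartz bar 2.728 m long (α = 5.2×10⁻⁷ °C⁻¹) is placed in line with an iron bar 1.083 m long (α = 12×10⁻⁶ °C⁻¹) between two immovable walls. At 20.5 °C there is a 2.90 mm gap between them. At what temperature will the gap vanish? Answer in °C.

Gap closes when ΔL₁ + ΔL₂ = 2.90 mm = 2.90×10⁻³ m
(α₁L₁ + α₂L₂)ΔT = g
α₁L₁ + α₂L₂ = 5.2×10⁻⁷×2.728 + 12×10⁻⁶×1.083 = 1.441456×10⁻⁵ m/K
ΔT = 2.90×10⁻³ / 1.441456×10⁻⁵ = 201.19 K
T = 20.5 + 201.19 = 221.69 °C

T = 222 °C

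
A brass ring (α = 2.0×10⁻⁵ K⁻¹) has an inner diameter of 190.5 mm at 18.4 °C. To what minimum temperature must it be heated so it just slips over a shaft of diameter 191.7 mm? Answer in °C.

Required Δd = 191.7 − 190.5 = 1.2 mm
Δd = αd₀ΔT ⇒ ΔT = Δd/(αd₀) = 1.2 / (2.0×10⁻⁵ × 190.5) = 314.96 K
T_min = 18.4 + 314.96 = 333.36 °C

T = 333 °C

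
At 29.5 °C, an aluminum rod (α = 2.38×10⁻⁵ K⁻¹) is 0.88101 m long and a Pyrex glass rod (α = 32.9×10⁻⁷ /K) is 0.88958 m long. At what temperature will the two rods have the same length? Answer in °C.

L₁(1 + α₁ΔT) = L₂(1 + α₂ΔT) ⇒ ΔT = (L₂ − L₁)/(α₁L₁ − α₂L₂)
L₂ − L₁ = 0.88958 − 0.88101 = 8.57×10⁻³ m
α₁L₁ − α₂L₂ = 2.38×10⁻⁵×0.88101 − 32.9×10⁻⁷×0.88958 = 1.80413198×10⁻⁵ m/K
ΔT = 8.57×10⁻³ / 1.80413198×10⁻⁵ = 475.021 K
T = 29.5 + 475.021 = 504.521 °C

T = 504.5 °C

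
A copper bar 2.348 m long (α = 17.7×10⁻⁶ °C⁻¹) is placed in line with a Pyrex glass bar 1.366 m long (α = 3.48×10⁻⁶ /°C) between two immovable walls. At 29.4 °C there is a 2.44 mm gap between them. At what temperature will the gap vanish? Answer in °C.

Gap closes when ΔL₁ + ΔL₂ = 2.44 mm = 2.44×10⁻³ m
(α₁L₁ + α₂L₂)ΔT = g
α₁L₁ + α₂L₂ = 17.7×10⁻⁶×2.348 + 3.48×10⁻⁶×1.366 = 4.631328×10⁻⁵ m/K
ΔT = 2.44×10⁻³ / 4.631328×10⁻⁵ = 52.685 K
T = 29.4 + 52.685 = 82.085 °C

T = 82.1 °C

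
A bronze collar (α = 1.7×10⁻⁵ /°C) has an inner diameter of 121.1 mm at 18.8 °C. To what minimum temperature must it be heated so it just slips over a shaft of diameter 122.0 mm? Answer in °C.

T = 456 °C

Required Δd = 122.0 − 121.1 = 0.9 mm
Δd = αd₀ΔT ⇒ ΔT = Δd/(αd₀) = 0.9 / (1.7×10⁻⁵ × 121.1) = 437.17 K
T_min = 18.8 + 437.17 = 455.97 °C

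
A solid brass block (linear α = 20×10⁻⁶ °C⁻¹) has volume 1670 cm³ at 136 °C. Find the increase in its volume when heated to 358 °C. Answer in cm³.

Isotropic solid: β ≈ 3α = 6.0×10⁻⁵ /K; ΔT = 222 K
ΔV = 3αV₀ΔT = 3(20×10⁻⁶)(1670)(222) = 22.2 cm³

ΔV = 22.2 cm³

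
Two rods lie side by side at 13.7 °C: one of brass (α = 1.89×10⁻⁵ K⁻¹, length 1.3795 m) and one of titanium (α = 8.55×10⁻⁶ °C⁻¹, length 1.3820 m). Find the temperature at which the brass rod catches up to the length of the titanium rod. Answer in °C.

T = 189.1 °C

L₁(1 + α₁ΔT) = L₂(1 + α₂ΔT) ⇒ ΔT = (L₂ − L₁)/(α₁L₁ − α₂L₂)
L₂ − L₁ = 1.3820 − 1.3795 = 2.50×10⁻³ m
α₁L₁ − α₂L₂ = 1.89×10⁻⁵×1.3795 − 8.55×10⁻⁶×1.3820 = 1.425645×10⁻⁵ m/K
ΔT = 2.50×10⁻³ / 1.425645×10⁻⁵ = 175.359 K
T = 13.7 + 175.359 = 189.059 °C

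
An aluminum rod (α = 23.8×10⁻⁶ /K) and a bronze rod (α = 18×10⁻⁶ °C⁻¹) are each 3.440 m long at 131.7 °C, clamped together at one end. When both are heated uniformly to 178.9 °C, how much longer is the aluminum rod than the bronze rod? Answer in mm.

0.942 mm

ΔT = 47.2 K
aluminum: ΔL = 23.8×10⁻⁶ × 3.440 m × 47.2 = 3.8644×10⁻³ m = 3.8644 mm
bronze: ΔL = 18×10⁻⁶ × 3.440 m × 47.2 = 2.9226×10⁻³ m = 2.9226 mm
difference = 3.8644 − 2.9226 = 0.9418 mm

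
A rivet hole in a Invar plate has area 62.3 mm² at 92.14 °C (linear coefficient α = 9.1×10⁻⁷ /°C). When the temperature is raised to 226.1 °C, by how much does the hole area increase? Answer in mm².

ΔA = 0.0152 mm²

Area coefficient ≈ 2α; |ΔT| = 133.96 K
ΔA = 2αA₀ΔT = 2(9.1×10⁻⁷)(62.3)(133.96) = 0.0152 mm²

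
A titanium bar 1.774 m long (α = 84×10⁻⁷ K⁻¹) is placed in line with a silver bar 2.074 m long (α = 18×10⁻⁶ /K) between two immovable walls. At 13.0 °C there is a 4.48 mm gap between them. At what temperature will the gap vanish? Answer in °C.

T = 98.8 °C

Gap closes when ΔL₁ + ΔL₂ = 4.48 mm = 4.48×10⁻³ m
(α₁L₁ + α₂L₂)ΔT = g
α₁L₁ + α₂L₂ = 84×10⁻⁷×1.774 + 18×10⁻⁶×2.074 = 5.22336×10⁻⁵ m/K
ΔT = 4.48×10⁻³ / 5.22336×10⁻⁵ = 85.769 K
T = 13.0 + 85.769 = 98.769 °C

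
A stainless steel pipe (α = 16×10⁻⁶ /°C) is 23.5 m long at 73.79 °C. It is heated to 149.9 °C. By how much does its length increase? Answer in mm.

|ΔT| = |149.9 − 73.79| = 76.11 K
ΔL = αL₀ΔT = (16×10⁻⁶)(23.5)(76.11) = 2.86×10⁻² m

ΔL = 28.6 mm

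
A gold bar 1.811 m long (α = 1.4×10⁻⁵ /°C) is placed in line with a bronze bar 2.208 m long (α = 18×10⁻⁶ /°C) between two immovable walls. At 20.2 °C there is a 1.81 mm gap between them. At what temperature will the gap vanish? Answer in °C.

T = 48.0 °C

Gap closes when ΔL₁ + ΔL₂ = 1.81 mm = 1.81×10⁻³ m
(α₁L₁ + α₂L₂)ΔT = g
α₁L₁ + α₂L₂ = 1.4×10⁻⁵×1.811 + 18×10⁻⁶×2.208 = 6.5098×10⁻⁵ m/K
ΔT = 1.81×10⁻³ / 6.5098×10⁻⁵ = 27.804 K
T = 20.2 + 27.804 = 48.004 °C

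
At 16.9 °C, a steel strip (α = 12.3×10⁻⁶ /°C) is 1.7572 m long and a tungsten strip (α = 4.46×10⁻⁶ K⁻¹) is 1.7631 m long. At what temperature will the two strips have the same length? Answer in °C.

T = 446.0 °C

Equal length when α₁L₁ΔT − α₂L₂ΔT = L₂ − L₁ = 5.90×10⁻³ m
α₁L₁ = 2.161356×10⁻⁵, α₂L₂ = 7.863426×10⁻⁶ → Δ(αL) = 1.3750134×10⁻⁵ m/K
ΔT = 5.90×10⁻³ / 1.3750134×10⁻⁵ = 429.087 K, so T = 16.9 + 429.087 = 445.987 °C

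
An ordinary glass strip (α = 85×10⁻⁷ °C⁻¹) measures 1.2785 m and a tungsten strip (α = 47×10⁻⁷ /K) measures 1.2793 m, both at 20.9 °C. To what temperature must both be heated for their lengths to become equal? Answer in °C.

L₁(1 + α₁ΔT) = L₂(1 + α₂ΔT) ⇒ ΔT = (L₂ − L₁)/(α₁L₁ − α₂L₂)
L₂ − L₁ = 1.2793 − 1.2785 = 8.00×10⁻⁴ m
α₁L₁ − α₂L₂ = 85×10⁻⁷×1.2785 − 47×10⁻⁷×1.2793 = 4.85454×10⁻⁶ m/K
ΔT = 8.00×10⁻⁴ / 4.85454×10⁻⁶ = 164.794 K
T = 20.9 + 164.794 = 185.694 °C

T = 185.7 °C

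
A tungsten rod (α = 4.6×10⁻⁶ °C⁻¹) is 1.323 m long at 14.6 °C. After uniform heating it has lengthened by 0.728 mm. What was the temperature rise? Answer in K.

ΔT = 120 K

ΔL = αL₀ΔT ⇒ ΔT = ΔL / (αL₀)
ΔT = 0.728×10⁻³ m / (4.6×10⁻⁶ × 1.323 m) = 119.62 K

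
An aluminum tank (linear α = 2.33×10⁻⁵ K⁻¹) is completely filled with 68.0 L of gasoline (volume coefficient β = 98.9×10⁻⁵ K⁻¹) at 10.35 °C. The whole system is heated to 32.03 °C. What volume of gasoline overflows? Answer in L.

1.35 L

The tank also expands: β_container ≈ 3α = 6.99×10⁻⁵ /K
Net overflow = V₀(β_liq − 3α_cont)ΔT
β − 3α = 9.89×10⁻⁴ − 6.99×10⁻⁵ = 9.191×10⁻⁴ /K; ΔT = 21.68 K
ΔV = 68.0 × 9.191×10⁻⁴ × 21.68 = 1.35 L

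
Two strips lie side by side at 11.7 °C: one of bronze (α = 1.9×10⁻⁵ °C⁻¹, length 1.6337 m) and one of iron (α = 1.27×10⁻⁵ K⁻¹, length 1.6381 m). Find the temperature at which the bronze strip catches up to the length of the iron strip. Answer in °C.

L₁(1 + α₁ΔT) = L₂(1 + α₂ΔT) ⇒ ΔT = (L₂ − L₁)/(α₁L₁ − α₂L₂)
L₂ − L₁ = 1.6381 − 1.6337 = 4.40×10⁻³ m
α₁L₁ − α₂L₂ = 1.9×10⁻⁵×1.6337 − 1.27×10⁻⁵×1.6381 = 1.023643×10⁻⁵ m/K
ΔT = 4.40×10⁻³ / 1.023643×10⁻⁵ = 429.837 K
T = 11.7 + 429.837 = 441.537 °C

T = 441.5 °C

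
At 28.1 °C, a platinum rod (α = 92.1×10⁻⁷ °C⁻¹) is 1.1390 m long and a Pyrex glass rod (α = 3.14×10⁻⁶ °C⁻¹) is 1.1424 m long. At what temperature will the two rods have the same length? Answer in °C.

T = 520.6 °C

Equal length when α₁L₁ΔT − α₂L₂ΔT = L₂ − L₁ = 3.40×10⁻³ m
α₁L₁ = 1.049019×10⁻⁵, α₂L₂ = 3.587136×10⁻⁶ → Δ(αL) = 6.903054×10⁻⁶ m/K
ΔT = 3.40×10⁻³ / 6.903054×10⁻⁶ = 492.536 K, so T = 28.1 + 492.536 = 520.636 °C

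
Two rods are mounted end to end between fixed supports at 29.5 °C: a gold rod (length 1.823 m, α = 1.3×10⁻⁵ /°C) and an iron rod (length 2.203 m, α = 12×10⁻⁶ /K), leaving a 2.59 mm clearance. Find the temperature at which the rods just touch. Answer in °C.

T = 81.2 °C

α₁L₁ = 2.3699×10⁻⁵ m/K, α₂L₂ = 2.6436×10⁻⁵ m/K → total 5.0135×10⁻⁵ m/K
ΔT = g/(α₁L₁+α₂L₂) = 2.59×10⁻³ / 5.0135×10⁻⁵ = 51.661 K
T = 29.5 + 51.661 = 81.161 °C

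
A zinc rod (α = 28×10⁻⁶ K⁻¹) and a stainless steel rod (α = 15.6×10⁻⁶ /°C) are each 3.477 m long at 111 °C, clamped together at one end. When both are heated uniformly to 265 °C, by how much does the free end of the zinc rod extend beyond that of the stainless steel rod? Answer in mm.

ΔT = 154 K
zinc: ΔL = 28×10⁻⁶ × 3.477 m × 154 = 1.4993×10⁻² m = 14.993 mm
stainless steel: ΔL = 15.6×10⁻⁶ × 3.477 m × 154 = 8.3531×10⁻³ m = 8.3531 mm
difference = 14.993 − 8.3531 = 6.6399 mm

6.64 mm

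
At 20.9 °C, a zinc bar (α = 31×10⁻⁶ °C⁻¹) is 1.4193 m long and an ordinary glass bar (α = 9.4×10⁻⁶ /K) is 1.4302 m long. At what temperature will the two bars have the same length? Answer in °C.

Equal length when α₁L₁ΔT − α₂L₂ΔT = L₂ − L₁ = 1.09×10⁻² m
α₁L₁ = 4.39983×10⁻⁵, α₂L₂ = 1.344388×10⁻⁵ → Δ(αL) = 3.055442×10⁻⁵ m/K
ΔT = 1.09×10⁻² / 3.055442×10⁻⁵ = 356.741 K, so T = 20.9 + 356.741 = 377.641 °C

T = 377.6 °C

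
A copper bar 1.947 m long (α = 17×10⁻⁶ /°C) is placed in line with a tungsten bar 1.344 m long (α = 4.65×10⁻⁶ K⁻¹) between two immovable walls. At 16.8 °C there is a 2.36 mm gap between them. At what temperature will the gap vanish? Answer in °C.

T = 76.8 °C

Gap closes when ΔL₁ + ΔL₂ = 2.36 mm = 2.36×10⁻³ m
(α₁L₁ + α₂L₂)ΔT = g
α₁L₁ + α₂L₂ = 17×10⁻⁶×1.947 + 4.65×10⁻⁶×1.344 = 3.93486×10⁻⁵ m/K
ΔT = 2.36×10⁻³ / 3.93486×10⁻⁵ = 59.977 K
T = 16.8 + 59.977 = 76.777 °C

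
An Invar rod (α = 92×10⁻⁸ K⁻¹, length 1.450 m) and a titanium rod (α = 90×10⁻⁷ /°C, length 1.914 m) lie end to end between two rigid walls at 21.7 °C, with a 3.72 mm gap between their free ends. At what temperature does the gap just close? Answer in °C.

T = 222 °C

Gap closes when ΔL₁ + ΔL₂ = 3.72 mm = 3.72×10⁻³ m
(α₁L₁ + α₂L₂)ΔT = g
α₁L₁ + α₂L₂ = 92×10⁻⁸×1.450 + 90×10⁻⁷×1.914 = 1.856×10⁻⁵ m/K
ΔT = 3.72×10⁻³ / 1.856×10⁻⁵ = 200.43 K
T = 21.7 + 200.43 = 222.13 °C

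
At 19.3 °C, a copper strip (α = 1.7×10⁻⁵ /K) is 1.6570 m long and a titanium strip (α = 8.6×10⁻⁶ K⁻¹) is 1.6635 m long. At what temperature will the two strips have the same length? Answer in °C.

T = 488.2 °C

Equal length when α₁L₁ΔT − α₂L₂ΔT = L₂ − L₁ = 6.50×10⁻³ m
α₁L₁ = 2.8169×10⁻⁵, α₂L₂ = 1.43061×10⁻⁵ → Δ(αL) = 1.38629×10⁻⁵ m/K
ΔT = 6.50×10⁻³ / 1.38629×10⁻⁵ = 468.877 K, so T = 19.3 + 468.877 = 488.177 °C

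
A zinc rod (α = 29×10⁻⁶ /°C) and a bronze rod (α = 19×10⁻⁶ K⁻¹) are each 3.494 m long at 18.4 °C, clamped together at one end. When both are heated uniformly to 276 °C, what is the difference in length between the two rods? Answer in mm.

ΔT = 257.6 K
zinc: ΔL = 29×10⁻⁶ × 3.494 m × 257.6 = 2.6102×10⁻² m = 26.102 mm
bronze: ΔL = 19×10⁻⁶ × 3.494 m × 257.6 = 1.7101×10⁻² m = 17.101 mm
difference = 26.102 − 17.101 = 9.001 mm

9.00 mm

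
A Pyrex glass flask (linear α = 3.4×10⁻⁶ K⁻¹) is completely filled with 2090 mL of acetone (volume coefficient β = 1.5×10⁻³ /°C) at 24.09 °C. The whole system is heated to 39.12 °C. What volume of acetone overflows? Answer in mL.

46.8 mL

The flask also expands: β_container ≈ 3α = 1.02×10⁻⁵ /K
Net overflow = V₀(β_liq − 3α_cont)ΔT
β − 3α = 1.50×10⁻³ − 1.02×10⁻⁵ = 1.4898×10⁻³ /K; ΔT = 15.03 K
ΔV = 2090 × 1.4898×10⁻³ × 15.03 = 46.8 mL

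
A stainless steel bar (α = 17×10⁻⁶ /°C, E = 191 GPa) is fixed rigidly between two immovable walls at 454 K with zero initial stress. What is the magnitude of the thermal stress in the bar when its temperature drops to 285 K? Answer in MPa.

σ = 549 MPa

Fully constrained: the free strain ε = αΔT is blocked, so σ = Eε = EαΔT.
|ΔT| = 169 K
σ = 191×10⁹ × 17×10⁻⁶ × 169 = 5.49×10⁸ Pa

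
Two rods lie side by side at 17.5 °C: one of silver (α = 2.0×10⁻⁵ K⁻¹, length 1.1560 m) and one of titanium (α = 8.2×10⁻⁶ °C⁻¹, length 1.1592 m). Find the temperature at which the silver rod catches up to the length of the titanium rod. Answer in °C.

L₁(1 + α₁ΔT) = L₂(1 + α₂ΔT) ⇒ ΔT = (L₂ − L₁)/(α₁L₁ − α₂L₂)
L₂ − L₁ = 1.1592 − 1.1560 = 3.20×10⁻³ m
α₁L₁ − α₂L₂ = 2.0×10⁻⁵×1.1560 − 8.2×10⁻⁶×1.1592 = 1.361456×10⁻⁵ m/K
ΔT = 3.20×10⁻³ / 1.361456×10⁻⁵ = 235.042 K
T = 17.5 + 235.042 = 252.542 °C

T = 252.5 °C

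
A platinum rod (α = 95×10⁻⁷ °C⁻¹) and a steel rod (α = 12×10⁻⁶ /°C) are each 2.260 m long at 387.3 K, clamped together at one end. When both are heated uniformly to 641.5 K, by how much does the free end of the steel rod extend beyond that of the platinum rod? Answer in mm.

1.44 mm

ΔT = 254.2 K
platinum: ΔL = 95×10⁻⁷ × 2.260 m × 254.2 = 5.4577×10⁻³ m = 5.4577 mm
steel: ΔL = 12×10⁻⁶ × 2.260 m × 254.2 = 6.8939×10⁻³ m = 6.8939 mm
difference = 6.8939 − 5.4577 = 1.4362 mm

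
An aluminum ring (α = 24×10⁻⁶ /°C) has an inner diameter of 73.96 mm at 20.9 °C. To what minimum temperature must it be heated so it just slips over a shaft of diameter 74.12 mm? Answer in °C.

T = 111 °C

Required Δd = 74.12 − 73.96 = 0.16 mm
Δd = αd₀ΔT ⇒ ΔT = Δd/(αd₀) = 0.16 / (24×10⁻⁶ × 73.96) = 90.14 K
T_min = 20.9 + 90.14 = 111.04 °C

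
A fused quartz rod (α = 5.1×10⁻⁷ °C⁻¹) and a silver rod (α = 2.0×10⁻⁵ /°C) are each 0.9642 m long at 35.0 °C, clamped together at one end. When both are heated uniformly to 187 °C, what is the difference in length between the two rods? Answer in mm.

2.86 mm

ΔT = 152.0 K
fused quartz: ΔL = 5.1×10⁻⁷ × 0.9642 m × 152.0 = 7.4745×10⁻⁵ m = 0.074745 mm
silver: ΔL = 2.0×10⁻⁵ × 0.9642 m × 152.0 = 2.9312×10⁻³ m = 2.9312 mm
difference = 2.9312 − 0.074745 = 2.856455 mm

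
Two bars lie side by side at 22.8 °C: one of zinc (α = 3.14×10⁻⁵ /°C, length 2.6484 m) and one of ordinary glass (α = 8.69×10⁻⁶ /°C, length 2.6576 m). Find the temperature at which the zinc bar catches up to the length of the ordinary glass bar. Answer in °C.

T = 176.0 °C

Equal length when α₁L₁ΔT − α₂L₂ΔT = L₂ − L₁ = 9.20×10⁻³ m
α₁L₁ = 8.315976×10⁻⁵, α₂L₂ = 2.3094544×10⁻⁵ → Δ(αL) = 6.0065216×10⁻⁵ m/K
ΔT = 9.20×10⁻³ / 6.0065216×10⁻⁵ = 153.167 K, so T = 22.8 + 153.167 = 175.967 °C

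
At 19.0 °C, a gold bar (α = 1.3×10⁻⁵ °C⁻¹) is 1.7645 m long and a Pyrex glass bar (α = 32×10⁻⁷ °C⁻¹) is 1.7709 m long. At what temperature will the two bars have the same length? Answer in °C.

T = 389.6 °C

Equal length when α₁L₁ΔT − α₂L₂ΔT = L₂ − L₁ = 6.40×10⁻³ m
α₁L₁ = 2.29385×10⁻⁵, α₂L₂ = 5.66688×10⁻⁶ → Δ(αL) = 1.727162×10⁻⁵ m/K
ΔT = 6.40×10⁻³ / 1.727162×10⁻⁵ = 370.550 K, so T = 19.0 + 370.550 = 389.550 °C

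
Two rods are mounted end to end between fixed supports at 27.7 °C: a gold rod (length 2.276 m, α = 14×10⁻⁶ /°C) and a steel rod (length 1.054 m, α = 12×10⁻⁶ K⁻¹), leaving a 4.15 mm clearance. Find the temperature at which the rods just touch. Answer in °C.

T = 121 °C

Gap closes when ΔL₁ + ΔL₂ = 4.15 mm = 4.15×10⁻³ m
(α₁L₁ + α₂L₂)ΔT = g
α₁L₁ + α₂L₂ = 14×10⁻⁶×2.276 + 12×10⁻⁶×1.054 = 4.4512×10⁻⁵ m/K
ΔT = 4.15×10⁻³ / 4.4512×10⁻⁵ = 93.23 K
T = 27.7 + 93.23 = 120.93 °C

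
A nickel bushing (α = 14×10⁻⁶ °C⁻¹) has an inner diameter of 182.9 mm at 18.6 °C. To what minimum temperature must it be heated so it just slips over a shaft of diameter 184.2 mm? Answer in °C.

Required Δd = 184.2 − 182.9 = 1.3 mm
Δd = αd₀ΔT ⇒ ΔT = Δd/(αd₀) = 1.3 / (14×10⁻⁶ × 182.9) = 507.69 K
T_min = 18.6 + 507.69 = 526.29 °C

T = 526 °C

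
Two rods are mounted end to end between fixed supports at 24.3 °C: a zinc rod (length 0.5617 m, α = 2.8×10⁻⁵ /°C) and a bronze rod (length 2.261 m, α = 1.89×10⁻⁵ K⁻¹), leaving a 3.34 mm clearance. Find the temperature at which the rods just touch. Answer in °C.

T = 81.4 °C

Gap closes when ΔL₁ + ΔL₂ = 3.34 mm = 3.34×10⁻³ m
(α₁L₁ + α₂L₂)ΔT = g
α₁L₁ + α₂L₂ = 2.8×10⁻⁵×0.5617 + 1.89×10⁻⁵×2.261 = 5.84605×10⁻⁵ m/K
ΔT = 3.34×10⁻³ / 5.84605×10⁻⁵ = 57.133 K
T = 24.3 + 57.133 = 81.433 °C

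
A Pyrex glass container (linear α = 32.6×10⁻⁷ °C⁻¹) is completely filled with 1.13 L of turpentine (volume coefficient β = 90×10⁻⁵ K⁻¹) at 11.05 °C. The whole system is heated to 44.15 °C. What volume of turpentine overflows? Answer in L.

The container also expands: β_container ≈ 3α = 9.78×10⁻⁶ /K
Net overflow = V₀(β_liq − 3α_cont)ΔT
β − 3α = 9.00×10⁻⁴ − 9.78×10⁻⁶ = 8.9022×10⁻⁴ /K; ΔT = 33.10 K
ΔV = 1.13 × 8.9022×10⁻⁴ × 33.10 = 0.0333 L

0.0333 L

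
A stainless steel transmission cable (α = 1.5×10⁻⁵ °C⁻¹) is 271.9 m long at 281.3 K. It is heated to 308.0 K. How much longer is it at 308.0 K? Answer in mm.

ΔL = 109 mm

|ΔT| = |308.0 − 281.3| = 26.7 K
ΔL = αL₀ΔT = (1.5×10⁻⁵)(271.9)(26.7) = 1.09×10⁻¹ m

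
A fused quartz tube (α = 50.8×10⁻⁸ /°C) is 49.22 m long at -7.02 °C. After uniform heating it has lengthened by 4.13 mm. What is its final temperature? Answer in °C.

ΔL = αL₀ΔT ⇒ ΔT = ΔL / (αL₀)
ΔT = 4.13×10⁻³ m / (50.8×10⁻⁸ × 49.22 m) = 165.18 K
T = -7.02 + 165.18 = 158.16 °C

T = 158 °C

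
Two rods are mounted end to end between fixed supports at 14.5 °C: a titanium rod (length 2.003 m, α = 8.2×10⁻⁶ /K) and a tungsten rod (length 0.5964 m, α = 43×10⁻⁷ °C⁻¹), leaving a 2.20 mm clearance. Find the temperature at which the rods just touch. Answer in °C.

T = 130 °C

α₁L₁ = 1.64246×10⁻⁵ m/K, α₂L₂ = 2.56452×10⁻⁶ m/K → total 1.898912×10⁻⁵ m/K
ΔT = g/(α₁L₁+α₂L₂) = 2.20×10⁻³ / 1.898912×10⁻⁵ = 115.86 K
T = 14.5 + 115.86 = 130.36 °C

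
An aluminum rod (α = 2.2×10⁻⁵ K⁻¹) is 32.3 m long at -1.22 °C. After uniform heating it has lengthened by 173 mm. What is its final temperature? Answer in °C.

ΔL = αL₀ΔT ⇒ ΔT = ΔL / (αL₀)
ΔT = 173×10⁻³ m / (2.2×10⁻⁵ × 32.3 m) = 243.46 K
T = -1.22 + 243.46 = 242.24 °C

T = 242 °C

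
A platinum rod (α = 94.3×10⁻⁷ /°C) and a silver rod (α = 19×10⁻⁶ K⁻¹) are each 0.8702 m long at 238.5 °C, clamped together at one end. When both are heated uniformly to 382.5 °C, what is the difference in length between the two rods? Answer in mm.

1.20 mm

ΔT = 144.0 K
platinum: ΔL = 94.3×10⁻⁷ × 0.8702 m × 144.0 = 1.1817×10⁻³ m = 1.1817 mm
silver: ΔL = 19×10⁻⁶ × 0.8702 m × 144.0 = 2.3809×10⁻³ m = 2.3809 mm
difference = 2.3809 − 1.1817 = 1.1992 mm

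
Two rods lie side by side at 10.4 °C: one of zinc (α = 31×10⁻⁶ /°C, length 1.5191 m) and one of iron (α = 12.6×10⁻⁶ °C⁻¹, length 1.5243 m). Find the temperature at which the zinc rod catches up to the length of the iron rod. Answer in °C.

Equal length when α₁L₁ΔT − α₂L₂ΔT = L₂ − L₁ = 5.20×10⁻³ m
α₁L₁ = 4.70921×10⁻⁵, α₂L₂ = 1.920618×10⁻⁵ → Δ(αL) = 2.788592×10⁻⁵ m/K
ΔT = 5.20×10⁻³ / 2.788592×10⁻⁵ = 186.474 K, so T = 10.4 + 186.474 = 196.874 °C

T = 196.9 °C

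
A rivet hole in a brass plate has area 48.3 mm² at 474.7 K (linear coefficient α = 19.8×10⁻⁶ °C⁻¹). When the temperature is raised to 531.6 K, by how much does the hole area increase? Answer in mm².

ΔA = 0.109 mm²

Area coefficient ≈ 2α; |ΔT| = 56.9 K
ΔA = 2αA₀ΔT = 2(19.8×10⁻⁶)(48.3)(56.9) = 0.109 mm²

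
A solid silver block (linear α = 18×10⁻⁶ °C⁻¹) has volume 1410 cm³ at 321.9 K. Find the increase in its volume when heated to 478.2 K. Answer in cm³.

Isotropic solid: β ≈ 3α = 5.4×10⁻⁵ /K; ΔT = 156.3 K
ΔV = 3αV₀ΔT = 3(18×10⁻⁶)(1410)(156.3) = 11.9 cm³

ΔV = 11.9 cm³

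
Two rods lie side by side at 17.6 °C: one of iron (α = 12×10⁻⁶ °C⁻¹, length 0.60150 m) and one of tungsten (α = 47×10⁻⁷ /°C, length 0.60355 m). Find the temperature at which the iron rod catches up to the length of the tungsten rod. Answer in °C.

T = 485.5 °C

L₁(1 + α₁ΔT) = L₂(1 + α₂ΔT) ⇒ ΔT = (L₂ − L₁)/(α₁L₁ − α₂L₂)
L₂ − L₁ = 0.60355 − 0.60150 = 2.05×10⁻³ m
α₁L₁ − α₂L₂ = 12×10⁻⁶×0.60150 − 47×10⁻⁷×0.60355 = 4.381315×10⁻⁶ m/K
ΔT = 2.05×10⁻³ / 4.381315×10⁻⁶ = 467.896 K
T = 17.6 + 467.896 = 485.496 °C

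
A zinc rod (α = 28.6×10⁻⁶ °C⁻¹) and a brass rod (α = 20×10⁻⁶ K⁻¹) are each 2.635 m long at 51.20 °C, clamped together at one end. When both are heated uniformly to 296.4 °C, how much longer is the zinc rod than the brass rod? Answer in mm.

5.56 mm

ΔT = 245.20 K
zinc: ΔL = 28.6×10⁻⁶ × 2.635 m × 245.20 = 1.8479×10⁻² m = 18.479 mm
brass: ΔL = 20×10⁻⁶ × 2.635 m × 245.20 = 1.2922×10⁻² m = 12.922 mm
difference = 18.479 − 12.922 = 5.557 mm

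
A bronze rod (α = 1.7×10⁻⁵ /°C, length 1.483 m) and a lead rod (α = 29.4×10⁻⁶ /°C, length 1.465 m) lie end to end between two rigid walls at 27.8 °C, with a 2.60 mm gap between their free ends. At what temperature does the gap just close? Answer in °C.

T = 65.9 °C

Gap closes when ΔL₁ + ΔL₂ = 2.60 mm = 2.60×10⁻³ m
(α₁L₁ + α₂L₂)ΔT = g
α₁L₁ + α₂L₂ = 1.7×10⁻⁵×1.483 + 29.4×10⁻⁶×1.465 = 6.8282×10⁻⁵ m/K
ΔT = 2.60×10⁻³ / 6.8282×10⁻⁵ = 38.077 K
T = 27.8 + 38.077 = 65.877 °C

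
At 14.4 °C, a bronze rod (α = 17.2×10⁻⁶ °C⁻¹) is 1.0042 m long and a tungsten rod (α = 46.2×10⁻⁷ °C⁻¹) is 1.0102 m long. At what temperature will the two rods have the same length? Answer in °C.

L₁(1 + α₁ΔT) = L₂(1 + α₂ΔT) ⇒ ΔT = (L₂ − L₁)/(α₁L₁ − α₂L₂)
L₂ − L₁ = 1.0102 − 1.0042 = 6.00×10⁻³ m
α₁L₁ − α₂L₂ = 17.2×10⁻⁶×1.0042 − 46.2×10⁻⁷×1.0102 = 1.2605116×10⁻⁵ m/K
ΔT = 6.00×10⁻³ / 1.2605116×10⁻⁵ = 475.997 K
T = 14.4 + 475.997 = 490.397 °C

T = 490.4 °C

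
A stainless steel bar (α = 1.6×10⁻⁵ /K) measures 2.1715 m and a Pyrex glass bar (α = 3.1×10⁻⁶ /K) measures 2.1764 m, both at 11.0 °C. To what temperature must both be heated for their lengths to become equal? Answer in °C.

T = 186.0 °C

Equal length when α₁L₁ΔT − α₂L₂ΔT = L₂ − L₁ = 4.90×10⁻³ m
α₁L₁ = 3.4744×10⁻⁵, α₂L₂ = 6.74684×10⁻⁶ → Δ(αL) = 2.799716×10⁻⁵ m/K
ΔT = 4.90×10⁻³ / 2.799716×10⁻⁵ = 175.018 K, so T = 11.0 + 175.018 = 186.018 °C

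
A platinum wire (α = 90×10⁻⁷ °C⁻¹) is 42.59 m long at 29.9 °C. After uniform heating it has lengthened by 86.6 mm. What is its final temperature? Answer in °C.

T = 256 °C

ΔL = αL₀ΔT ⇒ ΔT = ΔL / (αL₀)
ΔT = 86.6×10⁻³ m / (90×10⁻⁷ × 42.59 m) = 225.93 K
T = 29.9 + 225.93 = 255.83 °C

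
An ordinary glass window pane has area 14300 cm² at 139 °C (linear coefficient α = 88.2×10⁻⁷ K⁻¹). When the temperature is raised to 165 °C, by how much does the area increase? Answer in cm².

Area coefficient ≈ 2α; |ΔT| = 26 K
ΔA = 2αA₀ΔT = 2(88.2×10⁻⁷)(14300)(26) = 6.56 cm²

ΔA = 6.56 cm²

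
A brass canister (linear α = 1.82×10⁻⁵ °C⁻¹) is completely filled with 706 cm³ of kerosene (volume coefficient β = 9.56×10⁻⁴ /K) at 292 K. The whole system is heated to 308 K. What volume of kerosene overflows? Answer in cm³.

The canister also expands: β_container ≈ 3α = 5.46×10⁻⁵ /K
Net overflow = V₀(β_liq − 3α_cont)ΔT
β − 3α = 9.56×10⁻⁴ − 5.46×10⁻⁵ = 9.014×10⁻⁴ /K; ΔT = 16 K
ΔV = 706 × 9.014×10⁻⁴ × 16 = 10.2 cm³

10.2 cm³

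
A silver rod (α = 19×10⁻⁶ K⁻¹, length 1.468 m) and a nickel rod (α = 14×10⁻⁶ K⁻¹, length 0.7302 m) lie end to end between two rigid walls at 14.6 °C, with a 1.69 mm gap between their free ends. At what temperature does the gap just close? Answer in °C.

T = 58.9 °C

α₁L₁ = 2.7892×10⁻⁵ m/K, α₂L₂ = 1.02228×10⁻⁵ m/K → total 3.81148×10⁻⁵ m/K
ΔT = g/(α₁L₁+α₂L₂) = 1.69×10⁻³ / 3.81148×10⁻⁵ = 44.340 K
T = 14.6 + 44.340 = 58.940 °C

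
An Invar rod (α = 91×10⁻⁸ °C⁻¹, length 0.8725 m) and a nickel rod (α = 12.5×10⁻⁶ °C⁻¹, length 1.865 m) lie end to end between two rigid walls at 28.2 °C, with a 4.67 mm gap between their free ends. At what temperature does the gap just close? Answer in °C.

α₁L₁ = 7.93975×10⁻⁷ m/K, α₂L₂ = 2.33125×10⁻⁵ m/K → total 2.4106475×10⁻⁵ m/K
ΔT = g/(α₁L₁+α₂L₂) = 4.67×10⁻³ / 2.4106475×10⁻⁵ = 193.72 K
T = 28.2 + 193.72 = 221.92 °C

T = 222 °C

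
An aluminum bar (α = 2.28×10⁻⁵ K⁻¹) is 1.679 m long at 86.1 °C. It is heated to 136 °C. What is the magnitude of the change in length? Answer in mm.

|ΔT| = |136 − 86.1| = 49.9 K
ΔL = αL₀ΔT = (2.28×10⁻⁵)(1.679)(49.9) = 1.91×10⁻³ m

ΔL = 1.91 mm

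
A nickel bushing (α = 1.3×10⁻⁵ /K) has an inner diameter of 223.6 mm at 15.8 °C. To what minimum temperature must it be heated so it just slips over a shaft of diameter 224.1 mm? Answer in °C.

Required Δd = 224.1 − 223.6 = 0.5 mm
Δd = αd₀ΔT ⇒ ΔT = Δd/(αd₀) = 0.5 / (1.3×10⁻⁵ × 223.6) = 172.01 K
T_min = 15.8 + 172.01 = 187.81 °C

T = 188 °C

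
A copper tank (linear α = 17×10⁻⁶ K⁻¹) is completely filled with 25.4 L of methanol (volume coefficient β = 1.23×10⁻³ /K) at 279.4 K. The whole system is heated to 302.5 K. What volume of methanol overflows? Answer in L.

0.692 L

The tank also expands: β_container ≈ 3α = 5.1×10⁻⁵ /K
Net overflow = V₀(β_liq − 3α_cont)ΔT
β − 3α = 1.23×10⁻³ − 5.1×10⁻⁵ = 1.179×10⁻³ /K; ΔT = 23.1 K
ΔV = 25.4 × 1.179×10⁻³ × 23.1 = 0.692 L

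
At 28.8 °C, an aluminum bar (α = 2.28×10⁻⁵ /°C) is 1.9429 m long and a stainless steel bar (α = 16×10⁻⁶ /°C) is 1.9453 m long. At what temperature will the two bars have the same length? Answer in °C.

T = 211.0 °C

Equal length when α₁L₁ΔT − α₂L₂ΔT = L₂ − L₁ = 2.40×10⁻³ m
α₁L₁ = 4.429812×10⁻⁵, α₂L₂ = 3.11248×10⁻⁵ → Δ(αL) = 1.317332×10⁻⁵ m/K
ΔT = 2.40×10⁻³ / 1.317332×10⁻⁵ = 182.186 K, so T = 28.8 + 182.186 = 210.986 °C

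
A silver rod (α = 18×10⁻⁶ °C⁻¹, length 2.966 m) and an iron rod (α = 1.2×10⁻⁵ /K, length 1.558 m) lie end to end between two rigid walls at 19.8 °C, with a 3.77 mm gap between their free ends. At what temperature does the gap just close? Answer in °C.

Gap closes when ΔL₁ + ΔL₂ = 3.77 mm = 3.77×10⁻³ m
(α₁L₁ + α₂L₂)ΔT = g
α₁L₁ + α₂L₂ = 18×10⁻⁶×2.966 + 1.2×10⁻⁵×1.558 = 7.2084×10⁻⁵ m/K
ΔT = 3.77×10⁻³ / 7.2084×10⁻⁵ = 52.300 K
T = 19.8 + 52.300 = 72.100 °C

T = 72.1 °C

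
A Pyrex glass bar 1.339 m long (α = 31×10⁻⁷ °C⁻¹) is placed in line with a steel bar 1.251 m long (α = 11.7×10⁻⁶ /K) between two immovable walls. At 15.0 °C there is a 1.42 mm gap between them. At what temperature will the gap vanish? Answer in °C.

T = 90.6 °C

Gap closes when ΔL₁ + ΔL₂ = 1.42 mm = 1.42×10⁻³ m
(α₁L₁ + α₂L₂)ΔT = g
α₁L₁ + α₂L₂ = 31×10⁻⁷×1.339 + 11.7×10⁻⁶×1.251 = 1.87876×10⁻⁵ m/K
ΔT = 1.42×10⁻³ / 1.87876×10⁻⁵ = 75.582 K
T = 15.0 + 75.582 = 90.582 °C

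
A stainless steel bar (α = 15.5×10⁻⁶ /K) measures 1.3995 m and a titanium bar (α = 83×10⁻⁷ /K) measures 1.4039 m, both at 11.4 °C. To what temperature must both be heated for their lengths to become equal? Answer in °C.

L₁(1 + α₁ΔT) = L₂(1 + α₂ΔT) ⇒ ΔT = (L₂ − L₁)/(α₁L₁ − α₂L₂)
L₂ − L₁ = 1.4039 − 1.3995 = 4.40×10⁻³ m
α₁L₁ − α₂L₂ = 15.5×10⁻⁶×1.3995 − 83×10⁻⁷×1.4039 = 1.003988×10⁻⁵ m/K
ΔT = 4.40×10⁻³ / 1.003988×10⁻⁵ = 438.252 K
T = 11.4 + 438.252 = 449.652 °C

T = 449.7 °C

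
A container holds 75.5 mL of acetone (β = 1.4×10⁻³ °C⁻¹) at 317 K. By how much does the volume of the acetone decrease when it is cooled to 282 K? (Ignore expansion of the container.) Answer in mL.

|ΔT| = |282 − 317| = 35 K
ΔV = βV₀ΔT = (1.4×10⁻³)(75.5)(35) = 3.70 mL

ΔV = 3.70 mL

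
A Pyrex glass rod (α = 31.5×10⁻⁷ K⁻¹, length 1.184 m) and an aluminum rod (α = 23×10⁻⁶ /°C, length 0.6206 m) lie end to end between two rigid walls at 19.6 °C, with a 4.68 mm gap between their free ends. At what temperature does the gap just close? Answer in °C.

T = 280 °C

α₁L₁ = 3.7296×10⁻⁶ m/K, α₂L₂ = 1.42738×10⁻⁵ m/K → total 1.80034×10⁻⁵ m/K
ΔT = g/(α₁L₁+α₂L₂) = 4.68×10⁻³ / 1.80034×10⁻⁵ = 259.95 K
T = 19.6 + 259.95 = 279.55 °C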